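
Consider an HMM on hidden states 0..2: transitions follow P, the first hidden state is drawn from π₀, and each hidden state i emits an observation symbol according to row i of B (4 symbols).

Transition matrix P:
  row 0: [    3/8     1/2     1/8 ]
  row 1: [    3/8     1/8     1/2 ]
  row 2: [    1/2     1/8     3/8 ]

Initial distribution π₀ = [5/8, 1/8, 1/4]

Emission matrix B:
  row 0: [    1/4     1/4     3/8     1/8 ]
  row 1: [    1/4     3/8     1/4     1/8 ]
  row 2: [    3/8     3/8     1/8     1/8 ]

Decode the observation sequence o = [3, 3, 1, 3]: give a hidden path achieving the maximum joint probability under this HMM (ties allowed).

path = [0, 1, 2, 0]

t=0: δ = [7.812e-02, 1.562e-02, 3.125e-02]  (obs o_0=3)
t=1: δ = [3.662e-03, 4.883e-03, 1.465e-03]  ψ = [0, 0, 2]  (obs o_1=3)
t=2: δ = [4.578e-04, 6.866e-04, 9.155e-04]  ψ = [1, 0, 1]  (obs o_2=1)
t=3: δ = [5.722e-05, 2.861e-05, 4.292e-05]  ψ = [2, 0, 1]  (obs o_3=3)
backtrack: best end state = 0; path = [0, 1, 2, 0]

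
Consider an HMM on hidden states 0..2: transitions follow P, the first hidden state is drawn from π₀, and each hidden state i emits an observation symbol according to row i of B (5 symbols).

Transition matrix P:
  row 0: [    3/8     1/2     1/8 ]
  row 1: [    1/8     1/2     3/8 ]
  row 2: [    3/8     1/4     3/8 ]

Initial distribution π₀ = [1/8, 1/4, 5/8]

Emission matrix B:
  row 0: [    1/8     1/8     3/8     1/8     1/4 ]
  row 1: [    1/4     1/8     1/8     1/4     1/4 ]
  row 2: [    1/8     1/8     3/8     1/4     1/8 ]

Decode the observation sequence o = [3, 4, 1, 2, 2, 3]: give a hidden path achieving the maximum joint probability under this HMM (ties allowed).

t=0: δ = [1.562e-02, 6.250e-02, 1.562e-01]  (obs o_0=3)
t=1: δ = [1.465e-02, 9.766e-03, 7.324e-03]  ψ = [2, 2, 2]  (obs o_1=4)
t=2: δ = [6.866e-04, 9.155e-04, 4.578e-04]  ψ = [0, 0, 1]  (obs o_2=1)
t=3: δ = [9.656e-05, 5.722e-05, 1.287e-04]  ψ = [0, 1, 1]  (obs o_3=2)
t=4: δ = [1.810e-05, 6.035e-06, 1.810e-05]  ψ = [2, 0, 2]  (obs o_4=2)
t=5: δ = [8.487e-07, 2.263e-06, 1.697e-06]  ψ = [0, 0, 2]  (obs o_5=3)
backtrack: best end state = 1; path = [2, 0, 1, 2, 0, 1]

path = [2, 0, 1, 2, 0, 1]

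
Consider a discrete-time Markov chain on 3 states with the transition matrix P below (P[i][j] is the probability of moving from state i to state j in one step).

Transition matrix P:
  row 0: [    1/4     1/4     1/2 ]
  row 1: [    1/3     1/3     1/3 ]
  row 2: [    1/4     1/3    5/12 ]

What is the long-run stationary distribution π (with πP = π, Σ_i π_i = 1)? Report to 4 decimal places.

π = [0.2759, 0.3103, 0.4138]

Balance equations π_j = Σ_i π_i·P[i][j]:
  π_0 = 1/4·π_0 + 1/3·π_1 + 1/4·π_2
  π_1 = 1/4·π_0 + 1/3·π_1 + 1/3·π_2
  normalize: π_0 + π_1 + π_2 = 1
Solving the linear system gives exactly π = [8/29, 9/29, 12/29].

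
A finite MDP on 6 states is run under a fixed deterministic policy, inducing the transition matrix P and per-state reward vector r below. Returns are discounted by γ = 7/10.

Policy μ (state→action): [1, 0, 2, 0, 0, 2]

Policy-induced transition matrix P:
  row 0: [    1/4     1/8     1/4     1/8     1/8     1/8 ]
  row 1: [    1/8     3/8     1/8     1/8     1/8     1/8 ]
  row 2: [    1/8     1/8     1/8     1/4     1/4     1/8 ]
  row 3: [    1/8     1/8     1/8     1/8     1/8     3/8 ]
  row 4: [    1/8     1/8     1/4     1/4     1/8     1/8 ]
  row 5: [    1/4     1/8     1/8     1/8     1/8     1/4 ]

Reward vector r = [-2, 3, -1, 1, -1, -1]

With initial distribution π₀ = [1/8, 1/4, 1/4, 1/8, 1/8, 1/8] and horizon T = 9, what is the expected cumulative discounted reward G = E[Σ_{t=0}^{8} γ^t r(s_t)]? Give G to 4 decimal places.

G = -0.1676

t=0: π = [0.1250, 0.2500, 0.2500, 0.1250, 0.1250, 0.1250], E[r] = 0.1250, γ^t·E[r] = 0.125000, running G = 0.125000
t=1: π = [0.1563, 0.1875, 0.1563, 0.1719, 0.1563, 0.1719], E[r] = -0.0625, γ^t·E[r] = -0.043750, running G = 0.081250
t=2: π = [0.1660, 0.1719, 0.1641, 0.1641, 0.1445, 0.1895], E[r] = -0.1504, γ^t·E[r] = -0.073691, running G = 0.007559
t=3: π = [0.1694, 0.1680, 0.1638, 0.1636, 0.1455, 0.1897], E[r] = -0.1704, γ^t·E[r] = -0.058451, running G = -0.050892
t=4: π = [0.1699, 0.1670, 0.1644, 0.1637, 0.1455, 0.1896], E[r] = -0.1746, γ^t·E[r] = -0.041919, running G = -0.092811
t=5: π = [0.1699, 0.1667, 0.1644, 0.1637, 0.1455, 0.1896], E[r] = -0.1755, γ^t·E[r] = -0.029494, running G = -0.122305
t=6: π = [0.1699, 0.1667, 0.1644, 0.1637, 0.1456, 0.1896], E[r] = -0.1757, γ^t·E[r] = -0.020671, running G = -0.142976
t=7: π = [0.1699, 0.1667, 0.1644, 0.1637, 0.1456, 0.1896], E[r] = -0.1758, γ^t·E[r] = -0.014475, running G = -0.157451
t=8: π = [0.1699, 0.1667, 0.1644, 0.1637, 0.1456, 0.1896], E[r] = -0.1758, γ^t·E[r] = -0.010133, running G = -0.167585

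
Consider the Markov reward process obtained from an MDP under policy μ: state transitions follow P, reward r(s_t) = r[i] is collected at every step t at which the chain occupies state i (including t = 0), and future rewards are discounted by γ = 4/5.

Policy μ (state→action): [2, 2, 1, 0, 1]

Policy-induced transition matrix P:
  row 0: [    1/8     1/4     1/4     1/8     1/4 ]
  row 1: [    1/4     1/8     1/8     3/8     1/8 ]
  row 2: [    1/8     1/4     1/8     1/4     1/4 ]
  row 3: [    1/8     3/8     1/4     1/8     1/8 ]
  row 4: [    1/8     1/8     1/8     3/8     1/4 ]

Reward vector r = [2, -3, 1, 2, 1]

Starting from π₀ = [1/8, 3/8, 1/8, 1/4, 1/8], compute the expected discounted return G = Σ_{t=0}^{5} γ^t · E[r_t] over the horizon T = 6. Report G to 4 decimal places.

t=0: π = [0.1250, 0.3750, 0.1250, 0.2500, 0.1250], E[r] = -0.1250, γ^t·E[r] = -0.125000, running G = -0.125000
t=1: π = [0.1719, 0.2188, 0.1719, 0.2656, 0.1719], E[r] = 0.5625, γ^t·E[r] = 0.450000, running G = 0.325000
t=2: π = [0.1523, 0.2344, 0.1797, 0.2441, 0.1895], E[r] = 0.4590, γ^t·E[r] = 0.293750, running G = 0.618750
t=3: π = [0.1543, 0.2275, 0.1746, 0.2534, 0.1902], E[r] = 0.4976, γ^t·E[r] = 0.254750, running G = 0.873500
t=4: π = [0.1534, 0.2295, 0.1760, 0.2513, 0.1899], E[r] = 0.4868, γ^t·E[r] = 0.199413, running G = 1.072913
t=5: π = [0.1537, 0.2290, 0.1756, 0.2518, 0.1899], E[r] = 0.4896, γ^t·E[r] = 0.160419, running G = 1.233331

G = 1.2333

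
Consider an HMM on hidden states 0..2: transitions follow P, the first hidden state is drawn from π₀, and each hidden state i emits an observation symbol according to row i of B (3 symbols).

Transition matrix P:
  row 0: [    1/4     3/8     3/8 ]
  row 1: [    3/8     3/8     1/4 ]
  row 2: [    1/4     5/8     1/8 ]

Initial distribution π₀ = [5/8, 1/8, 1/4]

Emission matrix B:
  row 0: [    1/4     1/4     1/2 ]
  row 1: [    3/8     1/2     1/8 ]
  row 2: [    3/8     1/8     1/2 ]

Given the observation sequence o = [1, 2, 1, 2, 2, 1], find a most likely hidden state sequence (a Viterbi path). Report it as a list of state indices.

t=0: δ = [1.562e-01, 6.250e-02, 3.125e-02]  (obs o_0=1)
t=1: δ = [1.953e-02, 7.324e-03, 2.930e-02]  ψ = [0, 0, 0]  (obs o_1=2)
t=2: δ = [1.831e-03, 9.155e-03, 9.155e-04]  ψ = [2, 2, 0]  (obs o_2=1)
t=3: δ = [1.717e-03, 4.292e-04, 1.144e-03]  ψ = [1, 1, 1]  (obs o_3=2)
t=4: δ = [2.146e-04, 8.941e-05, 3.219e-04]  ψ = [0, 2, 0]  (obs o_4=2)
t=5: δ = [2.012e-05, 1.006e-04, 1.006e-05]  ψ = [2, 2, 0]  (obs o_5=1)
backtrack: best end state = 1; path = [0, 2, 1, 0, 2, 1]

path = [0, 2, 1, 0, 2, 1]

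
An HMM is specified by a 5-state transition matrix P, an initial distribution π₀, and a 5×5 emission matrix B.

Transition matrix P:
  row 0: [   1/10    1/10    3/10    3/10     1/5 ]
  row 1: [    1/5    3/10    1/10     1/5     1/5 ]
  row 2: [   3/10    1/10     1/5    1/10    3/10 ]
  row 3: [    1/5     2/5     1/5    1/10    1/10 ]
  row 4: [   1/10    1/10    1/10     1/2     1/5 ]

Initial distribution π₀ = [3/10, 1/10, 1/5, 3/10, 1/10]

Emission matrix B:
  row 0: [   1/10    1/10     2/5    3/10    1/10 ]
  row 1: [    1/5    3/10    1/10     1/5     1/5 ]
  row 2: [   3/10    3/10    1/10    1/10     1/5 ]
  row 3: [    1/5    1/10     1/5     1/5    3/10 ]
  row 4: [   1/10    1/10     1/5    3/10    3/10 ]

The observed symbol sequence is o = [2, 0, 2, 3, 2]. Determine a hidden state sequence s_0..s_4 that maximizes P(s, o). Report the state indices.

t=0: δ = [1.200e-01, 1.000e-02, 2.000e-02, 6.000e-02, 2.000e-02]  (obs o_0=2)
t=1: δ = [1.200e-03, 4.800e-03, 1.080e-02, 7.200e-03, 2.400e-03]  ψ = [0, 3, 0, 0, 0]  (obs o_1=0)
t=2: δ = [1.296e-03, 2.880e-04, 2.160e-04, 2.400e-04, 6.480e-04]  ψ = [2, 3, 2, 4, 2]  (obs o_2=2)
t=3: δ = [3.888e-05, 2.592e-05, 3.888e-05, 7.776e-05, 7.776e-05]  ψ = [0, 0, 0, 0, 0]  (obs o_3=3)
t=4: δ = [6.221e-06, 3.110e-06, 1.555e-06, 7.776e-06, 3.110e-06]  ψ = [3, 3, 3, 4, 4]  (obs o_4=2)
backtrack: best end state = 3; path = [0, 2, 0, 4, 3]

path = [0, 2, 0, 4, 3]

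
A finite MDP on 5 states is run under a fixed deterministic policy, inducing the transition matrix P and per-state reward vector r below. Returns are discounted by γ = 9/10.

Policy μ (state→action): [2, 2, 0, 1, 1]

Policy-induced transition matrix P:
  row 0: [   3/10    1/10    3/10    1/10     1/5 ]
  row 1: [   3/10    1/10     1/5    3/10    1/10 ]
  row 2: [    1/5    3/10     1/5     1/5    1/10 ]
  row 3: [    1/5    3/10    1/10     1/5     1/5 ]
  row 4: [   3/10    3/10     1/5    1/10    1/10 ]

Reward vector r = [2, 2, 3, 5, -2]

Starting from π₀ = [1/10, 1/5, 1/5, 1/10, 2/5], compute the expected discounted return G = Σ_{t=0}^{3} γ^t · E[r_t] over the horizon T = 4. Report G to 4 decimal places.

t=0: π = [0.1000, 0.2000, 0.2000, 0.1000, 0.4000], E[r] = 0.9000, γ^t·E[r] = 0.900000, running G = 0.900000
t=1: π = [0.2700, 0.2400, 0.2000, 0.1700, 0.1200], E[r] = 2.2300, γ^t·E[r] = 2.007000, running G = 2.907000
t=2: π = [0.2630, 0.1980, 0.2100, 0.1850, 0.1440], E[r] = 2.1890, γ^t·E[r] = 1.773090, running G = 4.680090
t=3: π = [0.2605, 0.2078, 0.2078, 0.1791, 0.1448], E[r] = 2.1659, γ^t·E[r] = 1.578941, running G = 6.259031

G = 6.2590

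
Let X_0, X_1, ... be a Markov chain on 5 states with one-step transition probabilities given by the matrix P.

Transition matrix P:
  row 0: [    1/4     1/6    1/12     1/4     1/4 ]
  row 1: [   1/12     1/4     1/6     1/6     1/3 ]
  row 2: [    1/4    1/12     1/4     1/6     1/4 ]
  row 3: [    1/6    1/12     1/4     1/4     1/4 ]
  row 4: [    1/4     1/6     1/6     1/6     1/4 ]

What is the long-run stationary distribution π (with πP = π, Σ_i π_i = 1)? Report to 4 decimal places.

π = [0.2088, 0.1471, 0.1811, 0.2008, 0.2623]

Balance equations π_j = Σ_i π_i·P[i][j]:
  π_0 = 1/4·π_0 + 1/12·π_1 + 1/4·π_2 + 1/6·π_3 + 1/4·π_4
  π_1 = 1/6·π_0 + 1/4·π_1 + 1/12·π_2 + 1/12·π_3 + 1/6·π_4
  π_2 = 1/12·π_0 + 1/6·π_1 + 1/4·π_2 + 1/4·π_3 + 1/6·π_4
  π_3 = 1/4·π_0 + 1/6·π_1 + 1/6·π_2 + 1/4·π_3 + 1/6·π_4
  normalize: π_0 + π_1 + π_2 + π_3 + π_4 = 1
Solving the linear system gives exactly π = [3359/16091, 2367/16091, 2914/16091, 3231/16091, 4220/16091].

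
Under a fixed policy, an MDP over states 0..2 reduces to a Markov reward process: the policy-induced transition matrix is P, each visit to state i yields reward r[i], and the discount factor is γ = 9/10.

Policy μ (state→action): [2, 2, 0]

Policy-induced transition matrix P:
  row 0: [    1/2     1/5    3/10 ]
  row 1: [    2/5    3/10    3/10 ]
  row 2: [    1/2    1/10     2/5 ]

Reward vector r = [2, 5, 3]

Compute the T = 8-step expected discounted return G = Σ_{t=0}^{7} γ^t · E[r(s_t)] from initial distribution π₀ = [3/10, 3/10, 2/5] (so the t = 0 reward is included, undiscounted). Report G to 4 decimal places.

t=0: π = [0.3000, 0.3000, 0.4000], E[r] = 3.3000, γ^t·E[r] = 3.300000, running G = 3.300000
t=1: π = [0.4700, 0.1900, 0.3400], E[r] = 2.9100, γ^t·E[r] = 2.619000, running G = 5.919000
t=2: π = [0.4810, 0.1850, 0.3340], E[r] = 2.8890, γ^t·E[r] = 2.340090, running G = 8.259090
t=3: π = [0.4815, 0.1851, 0.3334], E[r] = 2.8887, γ^t·E[r] = 2.105862, running G = 10.364952
t=4: π = [0.4815, 0.1852, 0.3333], E[r] = 2.8889, γ^t·E[r] = 1.895374, running G = 12.260327
t=5: π = [0.4815, 0.1852, 0.3333], E[r] = 2.8889, γ^t·E[r] = 1.705857, running G = 13.966183
t=6: π = [0.4815, 0.1852, 0.3333], E[r] = 2.8889, γ^t·E[r] = 1.535274, running G = 15.501457
t=7: π = [0.4815, 0.1852, 0.3333], E[r] = 2.8889, γ^t·E[r] = 1.381747, running G = 16.883203

G = 16.8832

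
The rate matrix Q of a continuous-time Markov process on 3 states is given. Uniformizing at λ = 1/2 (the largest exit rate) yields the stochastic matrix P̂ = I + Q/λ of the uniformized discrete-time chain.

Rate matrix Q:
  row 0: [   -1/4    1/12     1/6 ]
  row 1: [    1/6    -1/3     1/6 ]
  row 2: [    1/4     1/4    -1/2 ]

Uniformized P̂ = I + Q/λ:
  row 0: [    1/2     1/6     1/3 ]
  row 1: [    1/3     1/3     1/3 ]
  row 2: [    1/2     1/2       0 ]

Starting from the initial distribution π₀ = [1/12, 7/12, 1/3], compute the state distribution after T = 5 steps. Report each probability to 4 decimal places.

t=0: π = [0.0833, 0.5833, 0.3333]
t=1: π = [0.4028, 0.3750, 0.2222]
t=2: π = [0.4375, 0.3032, 0.2593]
t=3: π = [0.4495, 0.3036, 0.2469]
t=4: π = [0.4494, 0.2996, 0.2510]
t=5: π = [0.4501, 0.3003, 0.2497]

π = [0.4501, 0.3003, 0.2497]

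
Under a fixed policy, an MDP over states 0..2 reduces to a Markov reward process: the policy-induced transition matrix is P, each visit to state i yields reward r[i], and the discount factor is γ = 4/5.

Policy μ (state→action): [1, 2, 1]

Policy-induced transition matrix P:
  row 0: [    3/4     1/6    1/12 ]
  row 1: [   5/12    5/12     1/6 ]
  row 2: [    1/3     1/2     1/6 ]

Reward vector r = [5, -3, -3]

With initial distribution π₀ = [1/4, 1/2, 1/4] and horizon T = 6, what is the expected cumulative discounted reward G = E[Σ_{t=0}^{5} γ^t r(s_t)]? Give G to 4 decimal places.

G = 2.8983

t=0: π = [0.2500, 0.5000, 0.2500], E[r] = -1.0000, γ^t·E[r] = -1.000000, running G = -1.000000
t=1: π = [0.4792, 0.3750, 0.1458], E[r] = 0.8333, γ^t·E[r] = 0.666667, running G = -0.333333
t=2: π = [0.5642, 0.3090, 0.1267], E[r] = 1.5139, γ^t·E[r] = 0.968889, running G = 0.635556
t=3: π = [0.5942, 0.2862, 0.1196], E[r] = 1.7535, γ^t·E[r] = 0.897778, running G = 1.533333
t=4: π = [0.6048, 0.2781, 0.1172], E[r] = 1.8381, γ^t·E[r] = 0.752869, running G = 2.286202
t=5: π = [0.6085, 0.2752, 0.1163], E[r] = 1.8679, γ^t·E[r] = 0.612080, running G = 2.898282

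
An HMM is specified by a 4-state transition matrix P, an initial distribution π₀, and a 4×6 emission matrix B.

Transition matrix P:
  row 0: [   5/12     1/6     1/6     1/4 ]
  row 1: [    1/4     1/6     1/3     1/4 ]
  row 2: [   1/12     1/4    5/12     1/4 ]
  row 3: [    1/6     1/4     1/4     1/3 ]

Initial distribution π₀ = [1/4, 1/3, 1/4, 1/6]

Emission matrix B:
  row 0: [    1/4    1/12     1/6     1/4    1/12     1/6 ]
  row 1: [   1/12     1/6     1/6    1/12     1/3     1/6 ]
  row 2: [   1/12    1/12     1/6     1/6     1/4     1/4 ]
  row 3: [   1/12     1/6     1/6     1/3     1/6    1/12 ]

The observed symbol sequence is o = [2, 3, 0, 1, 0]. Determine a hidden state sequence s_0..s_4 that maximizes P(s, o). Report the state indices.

t=0: δ = [4.167e-02, 5.556e-02, 4.167e-02, 2.778e-02]  (obs o_0=2)
t=1: δ = [4.340e-03, 8.681e-04, 3.086e-03, 4.630e-03]  ψ = [0, 2, 1, 1]  (obs o_1=3)
t=2: δ = [4.521e-04, 9.645e-05, 1.072e-04, 1.286e-04]  ψ = [0, 3, 2, 3]  (obs o_2=0)
t=3: δ = [1.570e-05, 1.256e-05, 6.279e-06, 1.884e-05]  ψ = [0, 0, 0, 0]  (obs o_3=1)
t=4: δ = [1.635e-06, 3.925e-07, 3.925e-07, 5.233e-07]  ψ = [0, 3, 3, 3]  (obs o_4=0)
backtrack: best end state = 0; path = [0, 0, 0, 0, 0]

path = [0, 0, 0, 0, 0]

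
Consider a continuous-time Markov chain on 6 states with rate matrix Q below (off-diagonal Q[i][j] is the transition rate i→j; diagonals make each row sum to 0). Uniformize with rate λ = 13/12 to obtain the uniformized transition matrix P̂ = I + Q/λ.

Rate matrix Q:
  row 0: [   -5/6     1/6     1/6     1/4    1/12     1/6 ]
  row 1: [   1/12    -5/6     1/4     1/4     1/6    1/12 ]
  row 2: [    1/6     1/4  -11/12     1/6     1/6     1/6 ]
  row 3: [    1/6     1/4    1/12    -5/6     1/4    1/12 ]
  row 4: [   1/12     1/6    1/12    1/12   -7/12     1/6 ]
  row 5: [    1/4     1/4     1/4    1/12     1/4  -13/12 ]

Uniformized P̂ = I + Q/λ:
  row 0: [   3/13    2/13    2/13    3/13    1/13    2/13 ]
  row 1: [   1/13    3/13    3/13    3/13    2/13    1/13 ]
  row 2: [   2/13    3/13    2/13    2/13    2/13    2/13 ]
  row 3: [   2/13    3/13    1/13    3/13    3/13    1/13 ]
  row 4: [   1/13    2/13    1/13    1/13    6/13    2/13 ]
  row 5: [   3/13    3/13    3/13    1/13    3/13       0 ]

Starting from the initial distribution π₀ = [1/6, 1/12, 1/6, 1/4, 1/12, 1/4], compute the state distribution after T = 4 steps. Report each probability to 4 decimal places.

π = [0.1394, 0.2020, 0.1469, 0.1669, 0.2361, 0.1087]

t=0: π = [0.1667, 0.0833, 0.1667, 0.2500, 0.0833, 0.2500]
t=1: π = [0.1731, 0.2115, 0.1538, 0.1667, 0.2051, 0.0897]
t=2: π = [0.1420, 0.2017, 0.1484, 0.1736, 0.2234, 0.1109]
t=3: π = [0.1406, 0.2027, 0.1474, 0.1679, 0.2335, 0.1079]
t=4: π = [0.1394, 0.2020, 0.1469, 0.1669, 0.2361, 0.1087]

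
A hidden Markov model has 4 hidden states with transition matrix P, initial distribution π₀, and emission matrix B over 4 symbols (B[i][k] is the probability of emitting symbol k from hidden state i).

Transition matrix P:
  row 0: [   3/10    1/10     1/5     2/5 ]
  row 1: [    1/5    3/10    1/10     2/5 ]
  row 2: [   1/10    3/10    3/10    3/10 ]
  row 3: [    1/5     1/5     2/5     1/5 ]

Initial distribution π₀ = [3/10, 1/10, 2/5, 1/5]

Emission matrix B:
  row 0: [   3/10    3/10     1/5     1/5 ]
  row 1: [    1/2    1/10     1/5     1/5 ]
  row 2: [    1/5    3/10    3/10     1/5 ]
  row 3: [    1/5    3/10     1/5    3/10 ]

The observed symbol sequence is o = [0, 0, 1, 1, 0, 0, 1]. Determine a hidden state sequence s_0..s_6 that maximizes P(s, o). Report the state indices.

path = [2, 1, 3, 2, 1, 1, 3]

t=0: δ = [9.000e-02, 5.000e-02, 8.000e-02, 4.000e-02]  (obs o_0=0)
t=1: δ = [8.100e-03, 1.200e-02, 4.800e-03, 7.200e-03]  ψ = [0, 2, 2, 0]  (obs o_1=0)
t=2: δ = [7.290e-04, 3.600e-04, 8.640e-04, 1.440e-03]  ψ = [0, 1, 3, 1]  (obs o_2=1)
t=3: δ = [8.640e-05, 2.880e-05, 1.728e-04, 8.748e-05]  ψ = [3, 3, 3, 0]  (obs o_3=1)
t=4: δ = [7.776e-06, 2.592e-05, 1.037e-05, 1.037e-05]  ψ = [0, 2, 2, 2]  (obs o_4=0)
t=5: δ = [1.555e-06, 3.888e-06, 8.294e-07, 2.074e-06]  ψ = [1, 1, 3, 1]  (obs o_5=0)
t=6: δ = [2.333e-07, 1.166e-07, 2.488e-07, 4.666e-07]  ψ = [1, 1, 3, 1]  (obs o_6=1)
backtrack: best end state = 3; path = [2, 1, 3, 2, 1, 1, 3]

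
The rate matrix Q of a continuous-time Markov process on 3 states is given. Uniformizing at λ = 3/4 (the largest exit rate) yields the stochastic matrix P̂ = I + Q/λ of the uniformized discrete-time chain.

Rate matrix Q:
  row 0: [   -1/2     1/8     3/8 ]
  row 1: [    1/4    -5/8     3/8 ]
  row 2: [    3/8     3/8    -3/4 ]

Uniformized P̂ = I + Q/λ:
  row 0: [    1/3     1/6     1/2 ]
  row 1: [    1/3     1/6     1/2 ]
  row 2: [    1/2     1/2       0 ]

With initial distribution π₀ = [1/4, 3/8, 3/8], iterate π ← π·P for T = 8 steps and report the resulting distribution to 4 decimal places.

t=0: π = [0.2500, 0.3750, 0.3750]
t=1: π = [0.3958, 0.2917, 0.3125]
t=2: π = [0.3854, 0.2708, 0.3438]
t=3: π = [0.3906, 0.2813, 0.3281]
t=4: π = [0.3880, 0.2760, 0.3359]
t=5: π = [0.3893, 0.2786, 0.3320]
t=6: π = [0.3887, 0.2773, 0.3340]
t=7: π = [0.3890, 0.2780, 0.3330]
t=8: π = [0.3888, 0.2777, 0.3335]

π = [0.3888, 0.2777, 0.3335]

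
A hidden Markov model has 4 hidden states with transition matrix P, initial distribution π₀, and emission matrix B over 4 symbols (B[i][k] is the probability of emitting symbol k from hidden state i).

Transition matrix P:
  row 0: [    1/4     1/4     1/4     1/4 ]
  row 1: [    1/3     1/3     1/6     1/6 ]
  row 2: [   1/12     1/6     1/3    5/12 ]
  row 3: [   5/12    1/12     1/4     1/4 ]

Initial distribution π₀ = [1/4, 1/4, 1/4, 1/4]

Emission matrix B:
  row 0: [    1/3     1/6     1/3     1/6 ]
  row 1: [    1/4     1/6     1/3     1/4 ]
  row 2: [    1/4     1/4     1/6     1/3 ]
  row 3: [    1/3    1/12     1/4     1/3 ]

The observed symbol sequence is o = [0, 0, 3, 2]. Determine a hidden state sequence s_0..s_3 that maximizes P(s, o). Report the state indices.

path = [3, 0, 3, 0]

t=0: δ = [8.333e-02, 6.250e-02, 6.250e-02, 8.333e-02]  (obs o_0=0)
t=1: δ = [1.157e-02, 5.208e-03, 5.208e-03, 8.681e-03]  ψ = [3, 0, 0, 2]  (obs o_1=0)
t=2: δ = [6.028e-04, 7.234e-04, 9.645e-04, 9.645e-04]  ψ = [3, 0, 0, 0]  (obs o_2=3)
t=3: δ = [1.340e-04, 8.038e-05, 5.358e-05, 1.005e-04]  ψ = [3, 1, 2, 2]  (obs o_3=2)
backtrack: best end state = 0; path = [3, 0, 3, 0]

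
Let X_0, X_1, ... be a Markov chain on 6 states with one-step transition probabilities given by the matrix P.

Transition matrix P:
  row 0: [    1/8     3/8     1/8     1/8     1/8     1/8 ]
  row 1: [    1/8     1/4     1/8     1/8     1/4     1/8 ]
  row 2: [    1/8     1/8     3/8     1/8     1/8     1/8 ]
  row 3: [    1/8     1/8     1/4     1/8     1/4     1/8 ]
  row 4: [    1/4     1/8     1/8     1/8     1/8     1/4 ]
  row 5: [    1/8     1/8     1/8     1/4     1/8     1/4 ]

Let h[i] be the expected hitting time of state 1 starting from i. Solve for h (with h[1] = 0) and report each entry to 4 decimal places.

h = [4.6664, 0.0000, 6.2218, 6.1975, 6.0270, 6.2184]

First-step conditioning: h[1] = 0; for i ≠ 1, h[i] = 1 + Σ_k P[i][k]·h[k].
  h[0] = 1 + 1/8·h[0] + 1/8·h[2] + 1/8·h[3] + 1/8·h[4] + 1/8·h[5]
  h[2] = 1 + 1/8·h[0] + 3/8·h[2] + 1/8·h[3] + 1/8·h[4] + 1/8·h[5]
  h[3] = 1 + 1/8·h[0] + 1/4·h[2] + 1/8·h[3] + 1/4·h[4] + 1/8·h[5]
  h[4] = 1 + 1/4·h[0] + 1/8·h[2] + 1/8·h[3] + 1/8·h[4] + 1/4·h[5]
  h[5] = 1 + 1/8·h[0] + 1/8·h[2] + 1/4·h[3] + 1/8·h[4] + 1/4·h[5]
Solving the 5×5 linear system over states ≠ 1 gives exactly h = [10728/2299, 0, 14304/2299, 14248/2299, 13856/2299, 14296/2299] (h[1] = 0 is the target).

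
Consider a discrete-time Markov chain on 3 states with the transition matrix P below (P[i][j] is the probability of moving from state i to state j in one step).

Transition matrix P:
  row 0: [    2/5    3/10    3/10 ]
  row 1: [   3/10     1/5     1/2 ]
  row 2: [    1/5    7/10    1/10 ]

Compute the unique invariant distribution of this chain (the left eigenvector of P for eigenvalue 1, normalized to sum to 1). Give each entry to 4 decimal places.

Balance equations π_j = Σ_i π_i·P[i][j]:
  π_0 = 2/5·π_0 + 3/10·π_1 + 1/5·π_2
  π_1 = 3/10·π_0 + 1/5·π_1 + 7/10·π_2
  normalize: π_0 + π_1 + π_2 = 1
Solving the linear system gives exactly π = [37/124, 12/31, 39/124].

π = [0.2984, 0.3871, 0.3145]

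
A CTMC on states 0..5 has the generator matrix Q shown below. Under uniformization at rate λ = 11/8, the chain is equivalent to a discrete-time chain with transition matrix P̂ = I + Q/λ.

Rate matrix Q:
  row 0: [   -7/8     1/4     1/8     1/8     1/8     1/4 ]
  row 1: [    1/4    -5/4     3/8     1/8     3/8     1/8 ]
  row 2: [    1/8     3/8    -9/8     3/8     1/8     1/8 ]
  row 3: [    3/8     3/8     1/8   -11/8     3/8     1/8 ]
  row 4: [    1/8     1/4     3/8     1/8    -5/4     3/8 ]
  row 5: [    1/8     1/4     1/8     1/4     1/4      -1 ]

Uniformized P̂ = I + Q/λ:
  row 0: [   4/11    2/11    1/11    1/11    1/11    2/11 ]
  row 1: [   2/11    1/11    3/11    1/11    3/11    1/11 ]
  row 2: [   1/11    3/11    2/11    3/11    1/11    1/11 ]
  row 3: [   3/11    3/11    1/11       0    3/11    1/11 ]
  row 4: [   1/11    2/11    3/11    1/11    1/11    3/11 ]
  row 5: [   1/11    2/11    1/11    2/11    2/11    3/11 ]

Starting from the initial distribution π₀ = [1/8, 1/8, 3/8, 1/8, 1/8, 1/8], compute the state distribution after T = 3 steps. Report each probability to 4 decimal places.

t=0: π = [0.1250, 0.1250, 0.3750, 0.1250, 0.1250, 0.1250]
t=1: π = [0.1591, 0.2159, 0.1705, 0.1591, 0.1477, 0.1477]
t=2: π = [0.1829, 0.1921, 0.1725, 0.1209, 0.1725, 0.1591]
t=3: π = [0.1802, 0.1910, 0.1729, 0.1258, 0.1623, 0.1678]

π = [0.1802, 0.1910, 0.1729, 0.1258, 0.1623, 0.1678]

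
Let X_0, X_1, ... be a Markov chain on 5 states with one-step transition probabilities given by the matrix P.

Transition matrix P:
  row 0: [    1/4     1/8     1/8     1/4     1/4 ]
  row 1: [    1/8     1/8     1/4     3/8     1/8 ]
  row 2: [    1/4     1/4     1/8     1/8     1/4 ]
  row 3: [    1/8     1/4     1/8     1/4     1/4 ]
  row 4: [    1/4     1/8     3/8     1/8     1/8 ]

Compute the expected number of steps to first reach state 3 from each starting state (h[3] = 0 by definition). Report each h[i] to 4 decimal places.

First-step conditioning: h[3] = 0; for i ≠ 3, h[i] = 1 + Σ_k P[i][k]·h[k].
  h[0] = 1 + 1/4·h[0] + 1/8·h[1] + 1/8·h[2] + 1/4·h[4]
  h[1] = 1 + 1/8·h[0] + 1/8·h[1] + 1/4·h[2] + 1/8·h[4]
  h[2] = 1 + 1/4·h[0] + 1/4·h[1] + 1/8·h[2] + 1/4·h[4]
  h[4] = 1 + 1/4·h[0] + 1/8·h[1] + 3/8·h[2] + 1/8·h[4]
Solving the 4×4 linear system over states ≠ 3 gives exactly h = [4552/995, 3968/995, 5048/995, 0, 5168/995] (h[3] = 0 is the target).

h = [4.5749, 3.9879, 5.0734, 0.0000, 5.1940]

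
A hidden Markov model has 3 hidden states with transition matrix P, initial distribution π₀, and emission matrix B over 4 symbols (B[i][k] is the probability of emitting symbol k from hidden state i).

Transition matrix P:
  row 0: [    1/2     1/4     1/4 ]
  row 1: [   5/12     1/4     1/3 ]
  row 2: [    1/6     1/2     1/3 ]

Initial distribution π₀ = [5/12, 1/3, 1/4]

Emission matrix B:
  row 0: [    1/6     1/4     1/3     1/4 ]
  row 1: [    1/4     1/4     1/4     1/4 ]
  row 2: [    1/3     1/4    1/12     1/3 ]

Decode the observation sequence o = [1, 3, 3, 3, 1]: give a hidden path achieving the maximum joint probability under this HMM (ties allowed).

path = [0, 0, 0, 0, 0]

t=0: δ = [1.042e-01, 8.333e-02, 6.250e-02]  (obs o_0=1)
t=1: δ = [1.302e-02, 7.812e-03, 9.259e-03]  ψ = [0, 2, 1]  (obs o_1=3)
t=2: δ = [1.628e-03, 1.157e-03, 1.085e-03]  ψ = [0, 2, 0]  (obs o_2=3)
t=3: δ = [2.035e-04, 1.356e-04, 1.356e-04]  ψ = [0, 2, 0]  (obs o_3=3)
t=4: δ = [2.543e-05, 1.695e-05, 1.272e-05]  ψ = [0, 2, 0]  (obs o_4=1)
backtrack: best end state = 0; path = [0, 0, 0, 0, 0]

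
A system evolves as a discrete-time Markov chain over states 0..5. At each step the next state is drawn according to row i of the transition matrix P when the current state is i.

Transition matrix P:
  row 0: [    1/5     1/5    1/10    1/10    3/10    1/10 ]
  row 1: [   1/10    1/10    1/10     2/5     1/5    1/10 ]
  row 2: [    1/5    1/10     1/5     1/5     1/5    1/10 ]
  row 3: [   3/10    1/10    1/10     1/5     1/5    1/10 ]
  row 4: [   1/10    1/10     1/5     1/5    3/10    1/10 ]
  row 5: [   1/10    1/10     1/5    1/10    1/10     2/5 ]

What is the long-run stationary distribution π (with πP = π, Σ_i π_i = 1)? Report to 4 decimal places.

π = [0.1707, 0.1171, 0.1520, 0.1921, 0.2253, 0.1429]

Balance equations π_j = Σ_i π_i·P[i][j]:
  π_0 = 1/5·π_0 + 1/10·π_1 + 1/5·π_2 + 3/10·π_3 + 1/10·π_4 + 1/10·π_5
  π_1 = 1/5·π_0 + 1/10·π_1 + 1/10·π_2 + 1/10·π_3 + 1/10·π_4 + 1/10·π_5
  π_2 = 1/10·π_0 + 1/10·π_1 + 1/5·π_2 + 1/10·π_3 + 1/5·π_4 + 1/5·π_5
  π_3 = 1/10·π_0 + 2/5·π_1 + 1/5·π_2 + 1/5·π_3 + 1/5·π_4 + 1/10·π_5
  π_4 = 3/10·π_0 + 1/5·π_1 + 1/5·π_2 + 1/5·π_3 + 3/10·π_4 + 1/10·π_5
  normalize: π_0 + π_1 + π_2 + π_3 + π_4 + π_5 = 1
Solving the linear system gives exactly π = [503/2947, 345/2947, 64/421, 566/2947, 664/2947, 1/7].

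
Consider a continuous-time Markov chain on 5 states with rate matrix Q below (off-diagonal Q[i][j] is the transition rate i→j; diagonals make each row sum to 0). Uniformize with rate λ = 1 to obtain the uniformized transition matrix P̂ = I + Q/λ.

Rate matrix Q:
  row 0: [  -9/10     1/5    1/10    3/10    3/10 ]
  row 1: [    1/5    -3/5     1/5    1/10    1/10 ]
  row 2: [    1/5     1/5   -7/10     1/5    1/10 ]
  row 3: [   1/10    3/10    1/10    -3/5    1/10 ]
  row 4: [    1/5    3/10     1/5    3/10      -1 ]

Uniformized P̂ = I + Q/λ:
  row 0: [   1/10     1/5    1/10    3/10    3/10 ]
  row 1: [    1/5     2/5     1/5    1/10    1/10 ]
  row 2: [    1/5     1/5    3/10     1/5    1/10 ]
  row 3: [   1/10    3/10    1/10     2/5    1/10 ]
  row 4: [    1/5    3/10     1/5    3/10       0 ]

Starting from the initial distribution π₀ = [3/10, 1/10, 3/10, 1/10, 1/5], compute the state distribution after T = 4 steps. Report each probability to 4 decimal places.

t=0: π = [0.3000, 0.1000, 0.3000, 0.1000, 0.2000]
t=1: π = [0.1600, 0.2500, 0.1900, 0.2600, 0.1400]
t=2: π = [0.1580, 0.2900, 0.1770, 0.2570, 0.1180]
t=3: π = [0.1585, 0.2955, 0.1762, 0.2500, 0.1198]
t=4: π = [0.1592, 0.2961, 0.1768, 0.2483, 0.1197]

π = [0.1592, 0.2961, 0.1768, 0.2483, 0.1197]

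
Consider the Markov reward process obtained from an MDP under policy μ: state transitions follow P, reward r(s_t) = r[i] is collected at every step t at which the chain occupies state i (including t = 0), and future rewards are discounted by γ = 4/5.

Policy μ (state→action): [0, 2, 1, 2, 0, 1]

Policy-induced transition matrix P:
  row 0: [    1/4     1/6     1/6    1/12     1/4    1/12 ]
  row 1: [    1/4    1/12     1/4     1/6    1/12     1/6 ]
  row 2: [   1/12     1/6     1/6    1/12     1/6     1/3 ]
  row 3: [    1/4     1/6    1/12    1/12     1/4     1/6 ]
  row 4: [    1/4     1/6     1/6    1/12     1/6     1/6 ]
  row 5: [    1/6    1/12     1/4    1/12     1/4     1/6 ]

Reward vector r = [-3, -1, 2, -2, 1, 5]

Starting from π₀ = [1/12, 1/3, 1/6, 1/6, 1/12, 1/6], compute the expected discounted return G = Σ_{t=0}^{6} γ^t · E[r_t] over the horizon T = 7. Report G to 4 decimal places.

t=0: π = [0.0833, 0.3333, 0.1667, 0.1667, 0.0833, 0.1667], E[r] = 0.3333, γ^t·E[r] = 0.333333, running G = 0.333333
t=1: π = [0.2083, 0.1250, 0.1944, 0.1111, 0.1736, 0.1875], E[r] = 0.5278, γ^t·E[r] = 0.422222, running G = 0.755556
t=2: π = [0.2020, 0.1406, 0.1834, 0.0938, 0.1985, 0.1817], E[r] = 0.5399, γ^t·E[r] = 0.345556, running G = 1.101111
t=3: π = [0.2043, 0.1398, 0.1857, 0.0951, 0.1947, 0.1804], E[r] = 0.5255, γ^t·E[r] = 0.269037, running G = 1.370148
t=4: π = [0.2040, 0.1400, 0.1854, 0.0950, 0.1950, 0.1806], E[r] = 0.5268, γ^t·E[r] = 0.215796, running G = 1.585944
t=5: π = [0.2040, 0.1400, 0.1855, 0.0950, 0.1950, 0.1806], E[r] = 0.5267, γ^t·E[r] = 0.172579, running G = 1.758523
t=6: π = [0.2040, 0.1400, 0.1855, 0.0950, 0.1950, 0.1806], E[r] = 0.5267, γ^t·E[r] = 0.138068, running G = 1.896591

G = 1.8966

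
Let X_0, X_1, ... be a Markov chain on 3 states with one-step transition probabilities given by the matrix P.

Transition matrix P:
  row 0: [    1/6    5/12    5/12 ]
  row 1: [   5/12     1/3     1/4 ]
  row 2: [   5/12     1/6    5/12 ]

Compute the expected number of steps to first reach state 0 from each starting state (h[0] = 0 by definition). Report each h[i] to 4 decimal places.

First-step conditioning: h[0] = 0; for i ≠ 0, h[i] = 1 + Σ_k P[i][k]·h[k].
  h[1] = 1 + 1/3·h[1] + 1/4·h[2]
  h[2] = 1 + 1/6·h[1] + 5/12·h[2]
Solving the 2×2 linear system over states ≠ 0 gives exactly h = [0, 12/5, 12/5] (h[0] = 0 is the target).

h = [0.0000, 2.4000, 2.4000]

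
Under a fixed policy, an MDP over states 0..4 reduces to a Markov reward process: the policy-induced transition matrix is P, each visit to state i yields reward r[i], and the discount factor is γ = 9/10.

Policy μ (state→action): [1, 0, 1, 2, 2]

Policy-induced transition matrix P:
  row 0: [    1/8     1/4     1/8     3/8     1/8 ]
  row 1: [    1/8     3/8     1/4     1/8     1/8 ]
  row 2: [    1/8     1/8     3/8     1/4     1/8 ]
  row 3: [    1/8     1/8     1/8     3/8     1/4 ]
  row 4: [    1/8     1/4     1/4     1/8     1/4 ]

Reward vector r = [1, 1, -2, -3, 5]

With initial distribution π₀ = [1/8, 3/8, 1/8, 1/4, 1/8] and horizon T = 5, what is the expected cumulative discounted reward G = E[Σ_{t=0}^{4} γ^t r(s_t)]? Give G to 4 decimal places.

t=0: π = [0.1250, 0.3750, 0.1250, 0.2500, 0.1250], E[r] = 0.1250, γ^t·E[r] = 0.125000, running G = 0.125000
t=1: π = [0.1250, 0.2500, 0.2188, 0.2344, 0.1719], E[r] = 0.0938, γ^t·E[r] = 0.084375, running G = 0.209375
t=2: π = [0.1250, 0.2246, 0.2324, 0.2422, 0.1758], E[r] = 0.0371, γ^t·E[r] = 0.030059, running G = 0.239434
t=3: π = [0.1250, 0.2188, 0.2332, 0.2458, 0.1772], E[r] = 0.0261, γ^t·E[r] = 0.019044, running G = 0.258477
t=4: π = [0.1250, 0.2175, 0.2328, 0.2469, 0.1779], E[r] = 0.0258, γ^t·E[r] = 0.016899, running G = 0.275376

G = 0.2754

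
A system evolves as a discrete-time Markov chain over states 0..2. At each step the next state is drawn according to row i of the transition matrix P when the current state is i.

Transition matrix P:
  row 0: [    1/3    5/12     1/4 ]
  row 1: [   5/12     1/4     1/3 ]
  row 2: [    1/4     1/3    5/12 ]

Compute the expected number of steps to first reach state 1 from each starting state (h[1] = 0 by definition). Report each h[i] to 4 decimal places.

h = [2.5532, 0.0000, 2.8085]

First-step conditioning: h[1] = 0; for i ≠ 1, h[i] = 1 + Σ_k P[i][k]·h[k].
  h[0] = 1 + 1/3·h[0] + 1/4·h[2]
  h[2] = 1 + 1/4·h[0] + 5/12·h[2]
Solving the 2×2 linear system over states ≠ 1 gives exactly h = [120/47, 0, 132/47] (h[1] = 0 is the target).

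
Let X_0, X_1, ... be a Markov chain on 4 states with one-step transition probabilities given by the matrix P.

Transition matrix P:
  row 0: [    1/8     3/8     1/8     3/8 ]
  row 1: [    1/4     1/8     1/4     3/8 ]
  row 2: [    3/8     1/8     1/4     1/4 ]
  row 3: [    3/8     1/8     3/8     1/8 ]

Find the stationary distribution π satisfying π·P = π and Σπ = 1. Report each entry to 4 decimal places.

Balance equations π_j = Σ_i π_i·P[i][j]:
  π_0 = 1/8·π_0 + 1/4·π_1 + 3/8·π_2 + 3/8·π_3
  π_1 = 3/8·π_0 + 1/8·π_1 + 1/8·π_2 + 1/8·π_3
  π_2 = 1/8·π_0 + 1/4·π_1 + 1/4·π_2 + 3/8·π_3
  normalize: π_0 + π_1 + π_2 + π_3 = 1
Solving the linear system gives exactly π = [23/82, 8/41, 92/369, 203/738].

π = [0.2805, 0.1951, 0.2493, 0.2751]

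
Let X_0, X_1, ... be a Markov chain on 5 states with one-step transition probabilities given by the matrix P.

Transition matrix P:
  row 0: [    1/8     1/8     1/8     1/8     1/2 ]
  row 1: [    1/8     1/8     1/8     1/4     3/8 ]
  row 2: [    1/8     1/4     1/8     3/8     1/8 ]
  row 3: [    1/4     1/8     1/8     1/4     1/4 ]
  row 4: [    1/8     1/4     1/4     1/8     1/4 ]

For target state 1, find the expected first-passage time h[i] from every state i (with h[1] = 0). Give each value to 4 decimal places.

First-step conditioning: h[1] = 0; for i ≠ 1, h[i] = 1 + Σ_k P[i][k]·h[k].
  h[0] = 1 + 1/8·h[0] + 1/8·h[2] + 1/8·h[3] + 1/2·h[4]
  h[2] = 1 + 1/8·h[0] + 1/8·h[2] + 3/8·h[3] + 1/8·h[4]
  h[3] = 1 + 1/4·h[0] + 1/8·h[2] + 1/4·h[3] + 1/4·h[4]
  h[4] = 1 + 1/8·h[0] + 1/4·h[2] + 1/8·h[3] + 1/4·h[4]
Solving the 4×4 linear system over states ≠ 1 gives exactly h = [65/12, 0, 5, 67/12, 29/6] (h[1] = 0 is the target).

h = [5.4167, 0.0000, 5.0000, 5.5833, 4.8333]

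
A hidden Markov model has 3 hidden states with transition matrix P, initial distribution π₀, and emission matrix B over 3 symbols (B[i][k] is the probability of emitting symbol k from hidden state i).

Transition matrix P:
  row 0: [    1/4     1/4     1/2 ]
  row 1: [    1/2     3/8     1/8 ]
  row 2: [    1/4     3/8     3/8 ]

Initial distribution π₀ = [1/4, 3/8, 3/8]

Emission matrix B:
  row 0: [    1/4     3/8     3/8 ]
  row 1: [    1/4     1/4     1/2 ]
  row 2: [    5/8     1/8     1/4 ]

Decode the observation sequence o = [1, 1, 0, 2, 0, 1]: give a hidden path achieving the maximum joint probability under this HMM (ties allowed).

path = [1, 0, 2, 1, 1, 0]

t=0: δ = [9.375e-02, 9.375e-02, 4.688e-02]  (obs o_0=1)
t=1: δ = [1.758e-02, 8.789e-03, 5.859e-03]  ψ = [1, 1, 0]  (obs o_1=1)
t=2: δ = [1.099e-03, 1.099e-03, 5.493e-03]  ψ = [0, 0, 0]  (obs o_2=0)
t=3: δ = [5.150e-04, 1.030e-03, 5.150e-04]  ψ = [2, 2, 2]  (obs o_3=2)
t=4: δ = [1.287e-04, 9.656e-05, 1.609e-04]  ψ = [1, 1, 0]  (obs o_4=0)
t=5: δ = [1.810e-05, 1.509e-05, 8.047e-06]  ψ = [1, 2, 0]  (obs o_5=1)
backtrack: best end state = 0; path = [1, 0, 2, 1, 1, 0]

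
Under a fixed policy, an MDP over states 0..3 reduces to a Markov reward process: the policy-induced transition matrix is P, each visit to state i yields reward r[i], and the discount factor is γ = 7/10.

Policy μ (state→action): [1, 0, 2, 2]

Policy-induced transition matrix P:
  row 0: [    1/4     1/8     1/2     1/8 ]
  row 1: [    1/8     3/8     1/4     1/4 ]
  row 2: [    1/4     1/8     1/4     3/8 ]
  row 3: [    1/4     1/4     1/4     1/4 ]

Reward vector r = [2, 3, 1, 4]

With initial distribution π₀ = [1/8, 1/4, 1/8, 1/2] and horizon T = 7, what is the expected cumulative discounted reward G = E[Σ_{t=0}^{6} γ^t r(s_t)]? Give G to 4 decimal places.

t=0: π = [0.1250, 0.2500, 0.1250, 0.5000], E[r] = 3.1250, γ^t·E[r] = 3.125000, running G = 3.125000
t=1: π = [0.2188, 0.2500, 0.2813, 0.2500], E[r] = 2.4688, γ^t·E[r] = 1.728125, running G = 4.853125
t=2: π = [0.2188, 0.2188, 0.3047, 0.2578], E[r] = 2.4297, γ^t·E[r] = 1.190547, running G = 6.043672
t=3: π = [0.2227, 0.2119, 0.3047, 0.2607], E[r] = 2.4287, γ^t·E[r] = 0.833048, running G = 6.876720
t=4: π = [0.2235, 0.2106, 0.3057, 0.2603], E[r] = 2.4254, γ^t·E[r] = 0.582342, running G = 7.459062
t=5: π = [0.2237, 0.2102, 0.3059, 0.2603], E[r] = 2.4248, γ^t·E[r] = 0.407542, running G = 7.866604
t=6: π = [0.2237, 0.2101, 0.3059, 0.2603], E[r] = 2.4247, γ^t·E[r] = 0.285264, running G = 8.151868

G = 8.1519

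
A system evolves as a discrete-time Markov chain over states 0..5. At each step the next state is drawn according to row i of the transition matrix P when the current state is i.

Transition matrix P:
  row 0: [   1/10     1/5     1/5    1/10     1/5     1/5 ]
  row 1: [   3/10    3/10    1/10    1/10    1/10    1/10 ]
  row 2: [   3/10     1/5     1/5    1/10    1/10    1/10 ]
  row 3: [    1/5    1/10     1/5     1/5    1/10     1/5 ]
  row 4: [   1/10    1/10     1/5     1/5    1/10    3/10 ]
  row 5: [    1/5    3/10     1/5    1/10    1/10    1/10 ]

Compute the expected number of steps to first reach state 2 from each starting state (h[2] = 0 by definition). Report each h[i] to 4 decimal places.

First-step conditioning: h[2] = 0; for i ≠ 2, h[i] = 1 + Σ_k P[i][k]·h[k].
  h[0] = 1 + 1/10·h[0] + 1/5·h[1] + 1/10·h[3] + 1/5·h[4] + 1/5·h[5]
  h[1] = 1 + 3/10·h[0] + 3/10·h[1] + 1/10·h[3] + 1/10·h[4] + 1/10·h[5]
  h[3] = 1 + 1/5·h[0] + 1/10·h[1] + 1/5·h[3] + 1/10·h[4] + 1/5·h[5]
  h[4] = 1 + 1/10·h[0] + 1/10·h[1] + 1/5·h[3] + 1/10·h[4] + 3/10·h[5]
  h[5] = 1 + 1/5·h[0] + 3/10·h[1] + 1/10·h[3] + 1/10·h[4] + 1/10·h[5]
Solving the 5×5 linear system over states ≠ 2 gives exactly h = [2775/496, 55495/8928, 0, 24695/4464, 1595/288, 12625/2232] (h[2] = 0 is the target).

h = [5.5948, 6.2158, 0.0000, 5.5320, 5.5382, 5.6564]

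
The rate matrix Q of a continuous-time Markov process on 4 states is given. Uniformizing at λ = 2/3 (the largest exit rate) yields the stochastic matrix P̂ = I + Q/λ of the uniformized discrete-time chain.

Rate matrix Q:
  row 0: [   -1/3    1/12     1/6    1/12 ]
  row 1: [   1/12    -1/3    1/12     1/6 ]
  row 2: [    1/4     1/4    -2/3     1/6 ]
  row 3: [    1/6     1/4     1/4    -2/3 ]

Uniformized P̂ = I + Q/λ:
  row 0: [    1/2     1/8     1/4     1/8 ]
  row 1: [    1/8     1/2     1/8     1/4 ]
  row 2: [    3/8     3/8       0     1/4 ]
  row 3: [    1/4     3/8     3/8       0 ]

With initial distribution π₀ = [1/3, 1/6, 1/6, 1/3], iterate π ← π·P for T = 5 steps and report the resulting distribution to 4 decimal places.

t=0: π = [0.3333, 0.1667, 0.1667, 0.3333]
t=1: π = [0.3333, 0.3125, 0.2292, 0.1250]
t=2: π = [0.3229, 0.3307, 0.1693, 0.1771]
t=3: π = [0.3105, 0.3356, 0.1885, 0.1654]
t=4: π = [0.3092, 0.3393, 0.1816, 0.1698]
t=5: π = [0.3076, 0.3401, 0.1834, 0.1689]

π = [0.3076, 0.3401, 0.1834, 0.1689]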